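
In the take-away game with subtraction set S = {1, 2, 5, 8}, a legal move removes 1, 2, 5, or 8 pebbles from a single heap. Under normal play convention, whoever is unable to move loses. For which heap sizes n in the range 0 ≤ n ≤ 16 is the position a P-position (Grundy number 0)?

n :  0  1  2  3  4  5  6  7  8  9 10 11 12 13 14 15 16
G :  0  1  2  0  1  2  0  1  2  0  1  2  0  1  2  0  1
P-positions are exactly the n with G(n) = 0.

0, 3, 6, 9, 12, 15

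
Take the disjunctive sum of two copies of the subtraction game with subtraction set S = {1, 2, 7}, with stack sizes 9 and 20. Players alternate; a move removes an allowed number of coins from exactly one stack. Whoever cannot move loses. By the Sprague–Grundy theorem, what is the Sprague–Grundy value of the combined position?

2

All stacks use S = {1, 2, 7}:
n :  0  1  2  3  4  5  6  7  8  9 10 11 12 13 14 15 16 17 18 19 20
G :  0  1  2  0  1  2  0  1  2  0  1  2  0  1  2  0  1  2  0  1  2
Stack A: G(9) = 0.
Stack B: G(20) = 2.
Combined Grundy value = 0 ⊕ 2 = 2.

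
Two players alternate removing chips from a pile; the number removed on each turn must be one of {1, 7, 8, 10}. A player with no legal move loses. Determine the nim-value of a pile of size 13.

G(0) = 0
G(1) = mex{0} = 1
G(2) = mex{1} = 0
G(3) = mex{0} = 1
G(4) = mex{1} = 0
G(5) = mex{0} = 1
G(6) = mex{1} = 0
G(7) = mex{0,0} = 1
G(8) = mex{1,1,0} = 2
G(9) = mex{2,0,1} = 3
G(10) = mex{3,1,0,0} = 2
G(11) = mex{2,0,1,1} = 3
G(12) = mex{3,1,0,0} = 2
G(13) = mex{2,0,1,1} = 3

3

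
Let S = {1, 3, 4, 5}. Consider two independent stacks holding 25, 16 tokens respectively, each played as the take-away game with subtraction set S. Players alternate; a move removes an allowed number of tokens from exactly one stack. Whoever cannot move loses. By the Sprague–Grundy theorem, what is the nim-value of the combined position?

All stacks use S = {1, 3, 4, 5}:
G(0) = 0
G(1) = mex{0} = 1
G(2) = mex{1} = 0
G(3) = mex{0,0} = 1
G(4) = mex{1,1,0} = 2
G(5) = mex{2,0,1,0} = 3
G(6) = mex{3,1,0,1} = 2
G(7) = mex{2,2,1,0} = 3
G(8) = mex{3,3,2,1} = 0
G(9) = mex{0,2,3,2} = 1
G(10) = mex{1,3,2,3} = 0
G(11) = mex{0,0,3,2} = 1
G(12) = mex{1,1,0,3} = 2
G(13) = mex{2,0,1,0} = 3
G(14) = mex{3,1,0,1} = 2
G(15) = mex{2,2,1,0} = 3
G(16) = mex{3,3,2,1} = 0
G(17) = mex{0,2,3,2} = 1
G(18) = mex{1,3,2,3} = 0
G(19) = mex{0,0,3,2} = 1
G(20) = mex{1,1,0,3} = 2
G(21) = mex{2,0,1,0} = 3
G(22) = mex{3,1,0,1} = 2
G(23) = mex{2,2,1,0} = 3
G(24) = mex{3,3,2,1} = 0
G(25) = mex{0,2,3,2} = 1
Stack A: G(25) = 1.
Stack B: G(16) = 0.
Combined Grundy value = 1 ⊕ 0 = 1.

1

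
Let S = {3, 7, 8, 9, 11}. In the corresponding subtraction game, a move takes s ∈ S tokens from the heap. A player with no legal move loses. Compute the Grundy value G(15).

n :  0  1  2  3  4  5  6  7  8  9 10 11 12 13 14 15
G :  0  0  0  1  1  1  0  2  2  1  3  3  2  2  4  3

3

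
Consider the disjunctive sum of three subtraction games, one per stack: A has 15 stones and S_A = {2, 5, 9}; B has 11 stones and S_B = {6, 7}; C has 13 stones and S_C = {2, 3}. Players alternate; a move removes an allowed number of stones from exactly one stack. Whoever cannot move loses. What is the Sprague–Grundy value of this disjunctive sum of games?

Stack A, S = {2, 5, 9}:
G(0) = 0
G(1) = mex{} = 0
G(2) = mex{0} = 1
G(3) = mex{0} = 1
G(4) = mex{1} = 0
G(5) = mex{1,0} = 2
G(6) = mex{0,0} = 1
G(7) = mex{2,1} = 0
G(8) = mex{1,1} = 0
G(9) = mex{0,0,0} = 1
G(10) = mex{0,2,0} = 1
G(11) = mex{1,1,1} = 0
G(12) = mex{1,0,1} = 2
G(13) = mex{0,0,0} = 1
G(14) = mex{2,1,2} = 0
G(15) = mex{1,1,1} = 0
G_A(15) = 0.
Stack B, S = {6, 7}:
G(0) = 0
G(1) = mex{} = 0
G(2) = mex{} = 0
G(3) = mex{} = 0
G(4) = mex{} = 0
G(5) = mex{} = 0
G(6) = mex{0} = 1
G(7) = mex{0,0} = 1
G(8) = mex{0,0} = 1
G(9) = mex{0,0} = 1
G(10) = mex{0,0} = 1
G(11) = mex{0,0} = 1
G_B(11) = 1.
Stack C, S = {2, 3}:
G(0) = 0
G(1) = mex{} = 0
G(2) = mex{0} = 1
G(3) = mex{0,0} = 1
G(4) = mex{1,0} = 2
G(5) = mex{1,1} = 0
G(6) = mex{2,1} = 0
G(7) = mex{0,2} = 1
G(8) = mex{0,0} = 1
G(9) = mex{1,0} = 2
G(10) = mex{1,1} = 0
G(11) = mex{2,1} = 0
G(12) = mex{0,2} = 1
G(13) = mex{0,0} = 1
G_C(13) = 1.
Combined Grundy value = 0 ⊕ 1 ⊕ 1 = 0.

0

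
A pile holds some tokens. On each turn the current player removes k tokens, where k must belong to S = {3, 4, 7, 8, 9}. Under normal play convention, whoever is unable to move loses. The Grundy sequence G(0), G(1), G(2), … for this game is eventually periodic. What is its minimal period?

G(0) = 0
G(1) = mex{} = 0
G(2) = mex{} = 0
G(3) = mex{0} = 1
G(4) = mex{0,0} = 1
G(5) = mex{0,0} = 1
G(6) = mex{1,0} = 2
G(7) = mex{1,1,0} = 2
G(8) = mex{1,1,0,0} = 2
G(9) = mex{2,1,0,0,0} = 3
G(10) = mex{2,2,1,0,0} = 3
G(11) = mex{2,2,1,1,0} = 3
G(12) = mex{3,2,1,1,1} = 0
G(13) = mex{3,3,2,1,1} = 0
G(14) = mex{3,3,2,2,1} = 0
G(15) = mex{0,3,2,2,2} = 1
G(16) = mex{0,0,3,2,2} = 1
G(17) = mex{0,0,3,3,2} = 1
G(18) = mex{1,0,3,3,3} = 2
G(19) = mex{1,1,0,3,3} = 2
G(20) = mex{1,1,0,0,3} = 2
G(21) = mex{2,1,0,0,0} = 3
G(22) = mex{2,2,1,0,0} = 3
G(23) = mex{2,2,1,1,0} = 3
G(24) = mex{3,2,1,1,1} = 0
G(25) = mex{3,3,2,1,1} = 0
G(n+12) = G(n) holds for n = 0,…,8 (a full window of length max(S) = 9), so the sequence is purely periodic with period 12.

12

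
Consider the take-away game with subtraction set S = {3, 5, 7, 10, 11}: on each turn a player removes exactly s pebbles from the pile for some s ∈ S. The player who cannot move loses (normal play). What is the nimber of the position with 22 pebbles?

2

G(0) = 0
G(1) = mex{} = 0
G(2) = mex{} = 0
G(3) = mex{0} = 1
G(4) = mex{0} = 1
G(5) = mex{0,0} = 1
G(6) = mex{1,0} = 2
G(7) = mex{1,0,0} = 2
G(8) = mex{1,1,0} = 2
G(9) = mex{2,1,0} = 3
G(10) = mex{2,1,1,0} = 3
G(11) = mex{2,2,1,0,0} = 3
G(12) = mex{3,2,1,0,0} = 4
G(13) = mex{3,2,2,1,0} = 4
G(14) = mex{3,3,2,1,1} = 0
G(15) = mex{4,3,2,1,1} = 0
G(16) = mex{4,3,3,2,1} = 0
G(17) = mex{0,4,3,2,2} = 1
G(18) = mex{0,4,3,2,2} = 1
G(19) = mex{0,0,4,3,2} = 1
G(20) = mex{1,0,4,3,3} = 2
G(21) = mex{1,0,0,3,3} = 2
G(22) = mex{1,1,0,4,3} = 2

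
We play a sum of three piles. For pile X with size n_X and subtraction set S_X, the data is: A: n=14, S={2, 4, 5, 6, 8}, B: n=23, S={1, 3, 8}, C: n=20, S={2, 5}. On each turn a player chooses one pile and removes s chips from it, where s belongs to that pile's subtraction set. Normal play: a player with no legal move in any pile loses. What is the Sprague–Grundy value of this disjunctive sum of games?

2

Pile A, S = {2, 4, 5, 6, 8}:
n :  0  1  2  3  4  5  6  7  8  9 10 11 12 13 14
G :  0  0  1  1  2  2  3  3  4  4  0  0  1  1  2
G_A(14) = 2.
Pile B, S = {1, 3, 8}:
G(0) = 0
G(1) = mex{0} = 1
G(2) = mex{1} = 0
G(3) = mex{0,0} = 1
G(4) = mex{1,1} = 0
G(5) = mex{0,0} = 1
G(6) = mex{1,1} = 0
G(7) = mex{0,0} = 1
G(8) = mex{1,1,0} = 2
G(9) = mex{2,0,1} = 3
G(10) = mex{3,1,0} = 2
G(11) = mex{2,2,1} = 0
G(12) = mex{0,3,0} = 1
G(13) = mex{1,2,1} = 0
G(14) = mex{0,0,0} = 1
G(15) = mex{1,1,1} = 0
G(16) = mex{0,0,2} = 1
G(17) = mex{1,1,3} = 0
G(18) = mex{0,0,2} = 1
G(19) = mex{1,1,0} = 2
G(20) = mex{2,0,1} = 3
G(21) = mex{3,1,0} = 2
G(22) = mex{2,2,1} = 0
G(23) = mex{0,3,0} = 1
G_B(23) = 1.
Pile C, S = {2, 5}:
G(0) = 0
G(1) = mex{} = 0
G(2) = mex{0} = 1
G(3) = mex{0} = 1
G(4) = mex{1} = 0
G(5) = mex{1,0} = 2
G(6) = mex{0,0} = 1
G(7) = mex{2,1} = 0
G(8) = mex{1,1} = 0
G(9) = mex{0,0} = 1
G(10) = mex{0,2} = 1
G(11) = mex{1,1} = 0
G(12) = mex{1,0} = 2
G(13) = mex{0,0} = 1
G(14) = mex{2,1} = 0
G(15) = mex{1,1} = 0
G(16) = mex{0,0} = 1
G(17) = mex{0,2} = 1
G(18) = mex{1,1} = 0
G(19) = mex{1,0} = 2
G(20) = mex{0,0} = 1
G_C(20) = 1.
Combined Grundy value = 2 ⊕ 1 ⊕ 1 = 2.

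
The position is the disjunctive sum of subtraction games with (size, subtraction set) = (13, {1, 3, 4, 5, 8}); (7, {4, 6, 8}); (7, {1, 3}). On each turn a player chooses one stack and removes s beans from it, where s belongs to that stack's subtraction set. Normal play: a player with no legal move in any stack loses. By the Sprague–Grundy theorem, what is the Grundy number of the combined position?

2

Stack A, S = {1, 3, 4, 5, 8}:
n :  0  1  2  3  4  5  6  7  8  9 10 11 12 13
G :  0  1  0  1  2  3  2  3  4  0  1  0  1  2
G_A(13) = 2.
Stack B, S = {4, 6, 8}:
G(0) = 0
G(1) = mex{} = 0
G(2) = mex{} = 0
G(3) = mex{} = 0
G(4) = mex{0} = 1
G(5) = mex{0} = 1
G(6) = mex{0,0} = 1
G(7) = mex{0,0} = 1
G_B(7) = 1.
Stack C, S = {1, 3}:
n : 0 1 2 3 4 5 6 7
G : 0 1 0 1 0 1 0 1
G_C(7) = 1.
Combined Grundy value = 2 ⊕ 1 ⊕ 1 = 2.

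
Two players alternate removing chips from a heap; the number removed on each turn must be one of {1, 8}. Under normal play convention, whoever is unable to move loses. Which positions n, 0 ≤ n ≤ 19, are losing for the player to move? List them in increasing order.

n :  0  1  2  3  4  5  6  7  8  9 10 11 12 13 14 15 16 17 18 19
G :  0  1  0  1  0  1  0  1  2  0  1  0  1  0  1  0  1  2  0  1
P-positions are exactly the n with G(n) = 0.

0, 2, 4, 6, 9, 11, 13, 15, 18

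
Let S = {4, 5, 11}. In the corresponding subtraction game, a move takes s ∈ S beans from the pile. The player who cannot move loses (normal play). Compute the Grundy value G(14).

1

G(0) = 0
G(1) = mex{} = 0
G(2) = mex{} = 0
G(3) = mex{} = 0
G(4) = mex{0} = 1
G(5) = mex{0,0} = 1
G(6) = mex{0,0} = 1
G(7) = mex{0,0} = 1
G(8) = mex{1,0} = 2
G(9) = mex{1,1} = 0
G(10) = mex{1,1} = 0
G(11) = mex{1,1,0} = 2
G(12) = mex{2,1,0} = 3
G(13) = mex{0,2,0} = 1
G(14) = mex{0,0,0} = 1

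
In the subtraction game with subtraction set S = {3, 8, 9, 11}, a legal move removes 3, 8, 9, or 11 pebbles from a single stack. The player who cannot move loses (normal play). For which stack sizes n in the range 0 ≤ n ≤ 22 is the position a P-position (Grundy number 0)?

0, 1, 2, 6, 7, 19, 20, 21

n :  0  1  2  3  4  5  6  7  8  9 10 11 12 13 14 15 16 17 18 19 20 21 22
G :  0  0  0  1  1  1  0  0  2  1  1  3  2  2  2  3  3  3  2  0  0  0  1
P-positions are exactly the n with G(n) = 0.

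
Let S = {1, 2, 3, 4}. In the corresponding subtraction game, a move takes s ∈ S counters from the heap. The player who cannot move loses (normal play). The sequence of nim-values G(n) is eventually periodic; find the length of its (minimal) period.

n :  0  1  2  3  4  5  6  7  8  9 10 11 12 13 14
G :  0  1  2  3  4  0  1  2  3  4  0  1  2  3  4
G(n+5) = G(n) holds for n = 0,…,3 (a full window of length max(S) = 4), so the sequence is purely periodic with period 5.

5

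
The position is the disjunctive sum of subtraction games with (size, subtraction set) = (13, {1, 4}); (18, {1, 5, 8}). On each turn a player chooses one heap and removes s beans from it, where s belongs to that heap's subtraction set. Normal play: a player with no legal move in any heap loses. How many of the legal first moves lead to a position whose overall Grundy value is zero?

0

Heap A, S = {1, 4}:
n :  0  1  2  3  4  5  6  7  8  9 10 11 12 13
G :  0  1  0  1  2  0  1  0  1  2  0  1  0  1
G_A(13) = 1.
Heap B, S = {1, 5, 8}:
G(0) = 0
G(1) = mex{0} = 1
G(2) = mex{1} = 0
G(3) = mex{0} = 1
G(4) = mex{1} = 0
G(5) = mex{0,0} = 1
G(6) = mex{1,1} = 0
G(7) = mex{0,0} = 1
G(8) = mex{1,1,0} = 2
G(9) = mex{2,0,1} = 3
G(10) = mex{3,1,0} = 2
G(11) = mex{2,0,1} = 3
G(12) = mex{3,1,0} = 2
G(13) = mex{2,2,1} = 0
G(14) = mex{0,3,0} = 1
G(15) = mex{1,2,1} = 0
G(16) = mex{0,3,2} = 1
G(17) = mex{1,2,3} = 0
G(18) = mex{0,0,2} = 1
G_B(18) = 1.
Combined Grundy value = 1 ⊕ 1 = 0.
A winning move leaves total XOR = 0, i.e. changes one component's Grundy value g to g ⊕ X where X is the current total.
Heap A: target g' = 1⊕0 = 1, but every legal move changes the Grundy value (mex property), so 0 moves.
Heap B: target g' = 1⊕0 = 1, but every legal move changes the Grundy value (mex property), so 0 moves.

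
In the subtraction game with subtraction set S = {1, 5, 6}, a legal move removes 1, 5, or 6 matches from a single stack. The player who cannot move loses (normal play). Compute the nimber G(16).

n :  0  1  2  3  4  5  6  7  8  9 10 11 12 13 14 15 16
G :  0  1  0  1  0  1  2  3  2  3  2  0  1  0  1  0  1

1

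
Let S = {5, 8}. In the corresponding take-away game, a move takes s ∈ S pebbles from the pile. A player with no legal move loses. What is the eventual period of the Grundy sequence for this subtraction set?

n :  0  1  2  3  4  5  6  7  8  9 10 11 12 13 14 15 16 17 18 19 20 21 22 23 24 25 26 27
G :  0  0  0  0  0  1  1  1  1  1  2  2  2  0  0  0  0  0  1  1  1  1  1  2  2  2  0  0
G(n+13) = G(n) holds for n = 0,…,7 (a full window of length max(S) = 8), so the sequence is purely periodic with period 13.

13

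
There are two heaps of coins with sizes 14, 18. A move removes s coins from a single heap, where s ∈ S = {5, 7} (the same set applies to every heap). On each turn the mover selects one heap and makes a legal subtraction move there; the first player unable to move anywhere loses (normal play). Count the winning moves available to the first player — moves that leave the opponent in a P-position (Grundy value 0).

All heaps use S = {5, 7}:
G(0) = 0
G(1) = mex{} = 0
G(2) = mex{} = 0
G(3) = mex{} = 0
G(4) = mex{} = 0
G(5) = mex{0} = 1
G(6) = mex{0} = 1
G(7) = mex{0,0} = 1
G(8) = mex{0,0} = 1
G(9) = mex{0,0} = 1
G(10) = mex{1,0} = 2
G(11) = mex{1,0} = 2
G(12) = mex{1,1} = 0
G(13) = mex{1,1} = 0
G(14) = mex{1,1} = 0
G(15) = mex{2,1} = 0
G(16) = mex{2,1} = 0
G(17) = mex{0,2} = 1
G(18) = mex{0,2} = 1
Heap A: G(14) = 0.
Heap B: G(18) = 1.
Combined Grundy value = 0 ⊕ 1 = 1.
A winning move leaves total XOR = 0, i.e. changes one component's Grundy value g to g ⊕ X where X is the current total.
Heap A: need g' = 0⊕1 = 1. Options: 14−5→G=1, 14−7→G=1. Hits: 2.
Heap B: need g' = 1⊕1 = 0. Options: 18−5→G=0, 18−7→G=2. Hits: 1.

3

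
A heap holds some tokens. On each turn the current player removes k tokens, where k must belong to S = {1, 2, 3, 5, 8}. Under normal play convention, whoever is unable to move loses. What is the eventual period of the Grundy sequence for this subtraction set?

10

G(0) = 0
G(1) = mex{0} = 1
G(2) = mex{1,0} = 2
G(3) = mex{2,1,0} = 3
G(4) = mex{3,2,1} = 0
G(5) = mex{0,3,2,0} = 1
G(6) = mex{1,0,3,1} = 2
G(7) = mex{2,1,0,2} = 3
G(8) = mex{3,2,1,3,0} = 4
G(9) = mex{4,3,2,0,1} = 5
G(10) = mex{5,4,3,1,2} = 0
G(11) = mex{0,5,4,2,3} = 1
G(12) = mex{1,0,5,3,0} = 2
G(13) = mex{2,1,0,4,1} = 3
G(14) = mex{3,2,1,5,2} = 0
G(15) = mex{0,3,2,0,3} = 1
G(16) = mex{1,0,3,1,4} = 2
G(17) = mex{2,1,0,2,5} = 3
G(18) = mex{3,2,1,3,0} = 4
G(19) = mex{4,3,2,0,1} = 5
G(20) = mex{5,4,3,1,2} = 0
G(21) = mex{0,5,4,2,3} = 1
G(n+10) = G(n) holds for n = 0,…,7 (a full window of length max(S) = 8), so the sequence is purely periodic with period 10.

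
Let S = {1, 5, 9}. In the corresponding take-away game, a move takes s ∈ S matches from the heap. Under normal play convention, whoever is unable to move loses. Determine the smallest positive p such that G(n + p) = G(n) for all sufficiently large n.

2

G(0) = 0
G(1) = mex{0} = 1
G(2) = mex{1} = 0
G(3) = mex{0} = 1
G(4) = mex{1} = 0
G(5) = mex{0,0} = 1
G(6) = mex{1,1} = 0
G(7) = mex{0,0} = 1
G(8) = mex{1,1} = 0
G(9) = mex{0,0,0} = 1
G(10) = mex{1,1,1} = 0
G(11) = mex{0,0,0} = 1
G(12) = mex{1,1,1} = 0
G(13) = mex{0,0,0} = 1
G(14) = mex{1,1,1} = 0
G(n+2) = G(n) holds for n = 0,…,8 (a full window of length max(S) = 9), so the sequence is purely periodic with period 2.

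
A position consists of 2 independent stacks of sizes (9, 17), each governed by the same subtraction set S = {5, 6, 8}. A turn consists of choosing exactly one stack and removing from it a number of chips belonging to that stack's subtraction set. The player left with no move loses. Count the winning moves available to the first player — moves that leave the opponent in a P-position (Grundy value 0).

All stacks use S = {5, 6, 8}:
n :  0  1  2  3  4  5  6  7  8  9 10 11 12 13 14 15 16 17
G :  0  0  0  0  0  1  1  1  1  1  2  2  2  0  0  0  0  0
Stack A: G(9) = 1.
Stack B: G(17) = 0.
Combined Grundy value = 1 ⊕ 0 = 1.
A winning move leaves total XOR = 0, i.e. changes one component's Grundy value g to g ⊕ X where X is the current total.
Stack A: need g' = 1⊕1 = 0. Options: 9−5→G=0, 9−6→G=0, 9−8→G=0. Hits: 3.
Stack B: need g' = 0⊕1 = 1. Options: 17−5→G=2, 17−6→G=2, 17−8→G=1. Hits: 1.

4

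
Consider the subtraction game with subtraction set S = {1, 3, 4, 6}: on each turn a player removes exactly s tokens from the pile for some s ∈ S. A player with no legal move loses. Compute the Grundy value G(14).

G(0) = 0
G(1) = mex{0} = 1
G(2) = mex{1} = 0
G(3) = mex{0,0} = 1
G(4) = mex{1,1,0} = 2
G(5) = mex{2,0,1} = 3
G(6) = mex{3,1,0,0} = 2
G(7) = mex{2,2,1,1} = 0
G(8) = mex{0,3,2,0} = 1
G(9) = mex{1,2,3,1} = 0
G(10) = mex{0,0,2,2} = 1
G(11) = mex{1,1,0,3} = 2
G(12) = mex{2,0,1,2} = 3
G(13) = mex{3,1,0,0} = 2
G(14) = mex{2,2,1,1} = 0

0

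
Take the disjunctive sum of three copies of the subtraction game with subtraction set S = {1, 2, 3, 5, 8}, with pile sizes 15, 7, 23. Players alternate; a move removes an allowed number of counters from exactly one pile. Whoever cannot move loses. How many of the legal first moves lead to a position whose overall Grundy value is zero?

5

All piles use S = {1, 2, 3, 5, 8}:
G(0) = 0
G(1) = mex{0} = 1
G(2) = mex{1,0} = 2
G(3) = mex{2,1,0} = 3
G(4) = mex{3,2,1} = 0
G(5) = mex{0,3,2,0} = 1
G(6) = mex{1,0,3,1} = 2
G(7) = mex{2,1,0,2} = 3
G(8) = mex{3,2,1,3,0} = 4
G(9) = mex{4,3,2,0,1} = 5
G(10) = mex{5,4,3,1,2} = 0
G(11) = mex{0,5,4,2,3} = 1
G(12) = mex{1,0,5,3,0} = 2
G(13) = mex{2,1,0,4,1} = 3
G(14) = mex{3,2,1,5,2} = 0
G(15) = mex{0,3,2,0,3} = 1
G(16) = mex{1,0,3,1,4} = 2
G(17) = mex{2,1,0,2,5} = 3
G(18) = mex{3,2,1,3,0} = 4
G(19) = mex{4,3,2,0,1} = 5
G(20) = mex{5,4,3,1,2} = 0
G(21) = mex{0,5,4,2,3} = 1
G(22) = mex{1,0,5,3,0} = 2
G(23) = mex{2,1,0,4,1} = 3
Pile A: G(15) = 1.
Pile B: G(7) = 3.
Pile C: G(23) = 3.
Combined Grundy value = 1 ⊕ 3 ⊕ 3 = 1.
A winning move leaves total XOR = 0, i.e. changes one component's Grundy value g to g ⊕ X where X is the current total.
Pile A: need g' = 1⊕1 = 0. Options: 15−1→G=0, 15−2→G=3, 15−3→G=2, 15−5→G=0, 15−8→G=3. Hits: 2.
Pile B: need g' = 3⊕1 = 2. Options: 7−1→G=2, 7−2→G=1, 7−3→G=0, 7−5→G=2. Hits: 2.
Pile C: need g' = 3⊕1 = 2. Options: 23−1→G=2, 23−2→G=1, 23−3→G=0, 23−5→G=4, 23−8→G=1. Hits: 1.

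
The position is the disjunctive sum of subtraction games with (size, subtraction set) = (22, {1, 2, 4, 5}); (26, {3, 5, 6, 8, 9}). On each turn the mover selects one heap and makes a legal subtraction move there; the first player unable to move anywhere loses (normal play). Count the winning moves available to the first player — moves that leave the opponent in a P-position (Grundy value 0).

Heap A, S = {1, 2, 4, 5}:
G(0) = 0
G(1) = mex{0} = 1
G(2) = mex{1,0} = 2
G(3) = mex{2,1} = 0
G(4) = mex{0,2,0} = 1
G(5) = mex{1,0,1,0} = 2
G(6) = mex{2,1,2,1} = 0
G(7) = mex{0,2,0,2} = 1
G(8) = mex{1,0,1,0} = 2
G(9) = mex{2,1,2,1} = 0
G(10) = mex{0,2,0,2} = 1
G(11) = mex{1,0,1,0} = 2
G(12) = mex{2,1,2,1} = 0
G(13) = mex{0,2,0,2} = 1
G(14) = mex{1,0,1,0} = 2
G(15) = mex{2,1,2,1} = 0
G(16) = mex{0,2,0,2} = 1
G(17) = mex{1,0,1,0} = 2
G(18) = mex{2,1,2,1} = 0
G(19) = mex{0,2,0,2} = 1
G(20) = mex{1,0,1,0} = 2
G(21) = mex{2,1,2,1} = 0
G(22) = mex{0,2,0,2} = 1
G_A(22) = 1.
Heap B, S = {3, 5, 6, 8, 9}:
G(0) = 0
G(1) = mex{} = 0
G(2) = mex{} = 0
G(3) = mex{0} = 1
G(4) = mex{0} = 1
G(5) = mex{0,0} = 1
G(6) = mex{1,0,0} = 2
G(7) = mex{1,0,0} = 2
G(8) = mex{1,1,0,0} = 2
G(9) = mex{2,1,1,0,0} = 3
G(10) = mex{2,1,1,0,0} = 3
G(11) = mex{2,2,1,1,0} = 3
G(12) = mex{3,2,2,1,1} = 0
G(13) = mex{3,2,2,1,1} = 0
G(14) = mex{3,3,2,2,1} = 0
G(15) = mex{0,3,3,2,2} = 1
G(16) = mex{0,3,3,2,2} = 1
G(17) = mex{0,0,3,3,2} = 1
G(18) = mex{1,0,0,3,3} = 2
G(19) = mex{1,0,0,3,3} = 2
G(20) = mex{1,1,0,0,3} = 2
G(21) = mex{2,1,1,0,0} = 3
G(22) = mex{2,1,1,0,0} = 3
G(23) = mex{2,2,1,1,0} = 3
G(24) = mex{3,2,2,1,1} = 0
G(25) = mex{3,2,2,1,1} = 0
G(26) = mex{3,3,2,2,1} = 0
G_B(26) = 0.
Combined Grundy value = 1 ⊕ 0 = 1.
A winning move leaves total XOR = 0, i.e. changes one component's Grundy value g to g ⊕ X where X is the current total.
Heap A: need g' = 1⊕1 = 0. Options: 22−1→G=0, 22−2→G=2, 22−4→G=0, 22−5→G=2. Hits: 2.
Heap B: need g' = 0⊕1 = 1. Options: 26−3→G=3, 26−5→G=3, 26−6→G=2, 26−8→G=2, 26−9→G=1. Hits: 1.

3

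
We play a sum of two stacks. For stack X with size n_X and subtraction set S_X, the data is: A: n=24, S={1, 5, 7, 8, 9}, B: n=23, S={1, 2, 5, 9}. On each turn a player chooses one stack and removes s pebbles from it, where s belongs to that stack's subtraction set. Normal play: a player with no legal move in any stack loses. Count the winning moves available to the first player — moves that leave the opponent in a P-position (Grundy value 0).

3

Stack A, S = {1, 5, 7, 8, 9}:
G(0) = 0
G(1) = mex{0} = 1
G(2) = mex{1} = 0
G(3) = mex{0} = 1
G(4) = mex{1} = 0
G(5) = mex{0,0} = 1
G(6) = mex{1,1} = 0
G(7) = mex{0,0,0} = 1
G(8) = mex{1,1,1,0} = 2
G(9) = mex{2,0,0,1,0} = 3
G(10) = mex{3,1,1,0,1} = 2
G(11) = mex{2,0,0,1,0} = 3
G(12) = mex{3,1,1,0,1} = 2
G(13) = mex{2,2,0,1,0} = 3
G(14) = mex{3,3,1,0,1} = 2
G(15) = mex{2,2,2,1,0} = 3
G(16) = mex{3,3,3,2,1} = 0
G(17) = mex{0,2,2,3,2} = 1
G(18) = mex{1,3,3,2,3} = 0
G(19) = mex{0,2,2,3,2} = 1
G(20) = mex{1,3,3,2,3} = 0
G(21) = mex{0,0,2,3,2} = 1
G(22) = mex{1,1,3,2,3} = 0
G(23) = mex{0,0,0,3,2} = 1
G(24) = mex{1,1,1,0,3} = 2
G_A(24) = 2.
Stack B, S = {1, 2, 5, 9}:
G(0) = 0
G(1) = mex{0} = 1
G(2) = mex{1,0} = 2
G(3) = mex{2,1} = 0
G(4) = mex{0,2} = 1
G(5) = mex{1,0,0} = 2
G(6) = mex{2,1,1} = 0
G(7) = mex{0,2,2} = 1
G(8) = mex{1,0,0} = 2
G(9) = mex{2,1,1,0} = 3
G(10) = mex{3,2,2,1} = 0
G(11) = mex{0,3,0,2} = 1
G(12) = mex{1,0,1,0} = 2
G(13) = mex{2,1,2,1} = 0
G(14) = mex{0,2,3,2} = 1
G(15) = mex{1,0,0,0} = 2
G(16) = mex{2,1,1,1} = 0
G(17) = mex{0,2,2,2} = 1
G(18) = mex{1,0,0,3} = 2
G(19) = mex{2,1,1,0} = 3
G(20) = mex{3,2,2,1} = 0
G(21) = mex{0,3,0,2} = 1
G(22) = mex{1,0,1,0} = 2
G(23) = mex{2,1,2,1} = 0
G_B(23) = 0.
Combined Grundy value = 2 ⊕ 0 = 2.
A winning move leaves total XOR = 0, i.e. changes one component's Grundy value g to g ⊕ X where X is the current total.
Stack A: need g' = 2⊕2 = 0. Options: 24−1→G=1, 24−5→G=1, 24−7→G=1, 24−8→G=0, 24−9→G=3. Hits: 1.
Stack B: need g' = 0⊕2 = 2. Options: 23−1→G=2, 23−2→G=1, 23−5→G=2, 23−9→G=1. Hits: 2.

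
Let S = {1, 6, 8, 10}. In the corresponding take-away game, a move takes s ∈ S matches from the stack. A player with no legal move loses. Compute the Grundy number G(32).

0

G(0) = 0
G(1) = mex{0} = 1
G(2) = mex{1} = 0
G(3) = mex{0} = 1
G(4) = mex{1} = 0
G(5) = mex{0} = 1
G(6) = mex{1,0} = 2
G(7) = mex{2,1} = 0
G(8) = mex{0,0,0} = 1
G(9) = mex{1,1,1} = 0
G(10) = mex{0,0,0,0} = 1
G(11) = mex{1,1,1,1} = 0
G(12) = mex{0,2,0,0} = 1
G(13) = mex{1,0,1,1} = 2
G(14) = mex{2,1,2,0} = 3
G(15) = mex{3,0,0,1} = 2
G(16) = mex{2,1,1,2} = 0
G(17) = mex{0,0,0,0} = 1
G(18) = mex{1,1,1,1} = 0
G(19) = mex{0,2,0,0} = 1
G(20) = mex{1,3,1,1} = 0
G(21) = mex{0,2,2,0} = 1
G(22) = mex{1,0,3,1} = 2
G(23) = mex{2,1,2,2} = 0
G(24) = mex{0,0,0,3} = 1
G(25) = mex{1,1,1,2} = 0
G(26) = mex{0,0,0,0} = 1
G(27) = mex{1,1,1,1} = 0
G(28) = mex{0,2,0,0} = 1
G(29) = mex{1,0,1,1} = 2
G(30) = mex{2,1,2,0} = 3
G(31) = mex{3,0,0,1} = 2
G(32) = mex{2,1,1,2} = 0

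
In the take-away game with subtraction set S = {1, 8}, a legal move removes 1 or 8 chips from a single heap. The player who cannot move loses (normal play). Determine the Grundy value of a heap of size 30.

G(0) = 0
G(1) = mex{0} = 1
G(2) = mex{1} = 0
G(3) = mex{0} = 1
G(4) = mex{1} = 0
G(5) = mex{0} = 1
G(6) = mex{1} = 0
G(7) = mex{0} = 1
G(8) = mex{1,0} = 2
G(9) = mex{2,1} = 0
G(10) = mex{0,0} = 1
G(11) = mex{1,1} = 0
G(12) = mex{0,0} = 1
G(13) = mex{1,1} = 0
G(14) = mex{0,0} = 1
G(15) = mex{1,1} = 0
G(16) = mex{0,2} = 1
G(17) = mex{1,0} = 2
G(18) = mex{2,1} = 0
G(19) = mex{0,0} = 1
G(20) = mex{1,1} = 0
G(21) = mex{0,0} = 1
G(22) = mex{1,1} = 0
G(23) = mex{0,0} = 1
G(24) = mex{1,1} = 0
G(25) = mex{0,2} = 1
G(26) = mex{1,0} = 2
G(27) = mex{2,1} = 0
G(28) = mex{0,0} = 1
G(29) = mex{1,1} = 0
G(30) = mex{0,0} = 1

1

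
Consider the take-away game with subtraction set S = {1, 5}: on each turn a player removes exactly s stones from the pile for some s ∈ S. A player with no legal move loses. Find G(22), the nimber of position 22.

G(0) = 0
G(1) = mex{0} = 1
G(2) = mex{1} = 0
G(3) = mex{0} = 1
G(4) = mex{1} = 0
G(5) = mex{0,0} = 1
G(6) = mex{1,1} = 0
G(7) = mex{0,0} = 1
G(8) = mex{1,1} = 0
G(9) = mex{0,0} = 1
G(10) = mex{1,1} = 0
G(11) = mex{0,0} = 1
G(12) = mex{1,1} = 0
G(13) = mex{0,0} = 1
G(14) = mex{1,1} = 0
G(15) = mex{0,0} = 1
G(16) = mex{1,1} = 0
G(17) = mex{0,0} = 1
G(18) = mex{1,1} = 0
G(19) = mex{0,0} = 1
G(20) = mex{1,1} = 0
G(21) = mex{0,0} = 1
G(22) = mex{1,1} = 0

0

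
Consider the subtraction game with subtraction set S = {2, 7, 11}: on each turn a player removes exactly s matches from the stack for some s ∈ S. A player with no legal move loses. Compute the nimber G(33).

1

n :  0  1  2  3  4  5  6  7  8  9 10 11 12 13 14 15 16 17 18 19 20 21 22 23 24 25 26 27 28 29 30 31 32 33
G :  0  0  1  1  0  0  1  1  2  0  0  1  1  0  0  1  1  2  0  0  1  1  0  0  1  1  2  0  0  1  1  0  0  1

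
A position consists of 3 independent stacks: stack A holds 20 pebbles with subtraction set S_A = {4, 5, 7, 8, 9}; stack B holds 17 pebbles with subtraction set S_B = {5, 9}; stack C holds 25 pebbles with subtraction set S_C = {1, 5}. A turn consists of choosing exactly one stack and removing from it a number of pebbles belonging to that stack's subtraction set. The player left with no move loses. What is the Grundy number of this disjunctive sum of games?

0

Stack A, S = {4, 5, 7, 8, 9}:
n :  0  1  2  3  4  5  6  7  8  9 10 11 12 13 14 15 16 17 18 19 20
G :  0  0  0  0  1  1  1  1  2  2  2  2  3  0  0  0  0  1  1  1  1
G_A(20) = 1.
Stack B, S = {5, 9}:
G(0) = 0
G(1) = mex{} = 0
G(2) = mex{} = 0
G(3) = mex{} = 0
G(4) = mex{} = 0
G(5) = mex{0} = 1
G(6) = mex{0} = 1
G(7) = mex{0} = 1
G(8) = mex{0} = 1
G(9) = mex{0,0} = 1
G(10) = mex{1,0} = 2
G(11) = mex{1,0} = 2
G(12) = mex{1,0} = 2
G(13) = mex{1,0} = 2
G(14) = mex{1,1} = 0
G(15) = mex{2,1} = 0
G(16) = mex{2,1} = 0
G(17) = mex{2,1} = 0
G_B(17) = 0.
Stack C, S = {1, 5}:
G(0) = 0
G(1) = mex{0} = 1
G(2) = mex{1} = 0
G(3) = mex{0} = 1
G(4) = mex{1} = 0
G(5) = mex{0,0} = 1
G(6) = mex{1,1} = 0
G(7) = mex{0,0} = 1
G(8) = mex{1,1} = 0
G(9) = mex{0,0} = 1
G(10) = mex{1,1} = 0
G(11) = mex{0,0} = 1
G(12) = mex{1,1} = 0
G(13) = mex{0,0} = 1
G(14) = mex{1,1} = 0
G(15) = mex{0,0} = 1
G(16) = mex{1,1} = 0
G(17) = mex{0,0} = 1
G(18) = mex{1,1} = 0
G(19) = mex{0,0} = 1
G(20) = mex{1,1} = 0
G(21) = mex{0,0} = 1
G(22) = mex{1,1} = 0
G(23) = mex{0,0} = 1
G(24) = mex{1,1} = 0
G(25) = mex{0,0} = 1
G_C(25) = 1.
Combined Grundy value = 1 ⊕ 0 ⊕ 1 = 0.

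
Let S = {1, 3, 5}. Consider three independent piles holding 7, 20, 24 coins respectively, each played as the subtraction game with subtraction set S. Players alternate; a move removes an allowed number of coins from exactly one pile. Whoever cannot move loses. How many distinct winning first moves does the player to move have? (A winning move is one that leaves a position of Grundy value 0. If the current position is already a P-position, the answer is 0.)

All piles use S = {1, 3, 5}:
G(0) = 0
G(1) = mex{0} = 1
G(2) = mex{1} = 0
G(3) = mex{0,0} = 1
G(4) = mex{1,1} = 0
G(5) = mex{0,0,0} = 1
G(6) = mex{1,1,1} = 0
G(7) = mex{0,0,0} = 1
G(8) = mex{1,1,1} = 0
G(9) = mex{0,0,0} = 1
G(10) = mex{1,1,1} = 0
G(11) = mex{0,0,0} = 1
G(12) = mex{1,1,1} = 0
G(13) = mex{0,0,0} = 1
G(14) = mex{1,1,1} = 0
G(15) = mex{0,0,0} = 1
G(16) = mex{1,1,1} = 0
G(17) = mex{0,0,0} = 1
G(18) = mex{1,1,1} = 0
G(19) = mex{0,0,0} = 1
G(20) = mex{1,1,1} = 0
G(21) = mex{0,0,0} = 1
G(22) = mex{1,1,1} = 0
G(23) = mex{0,0,0} = 1
G(24) = mex{1,1,1} = 0
Pile A: G(7) = 1.
Pile B: G(20) = 0.
Pile C: G(24) = 0.
Combined Grundy value = 1 ⊕ 0 ⊕ 0 = 1.
A winning move leaves total XOR = 0, i.e. changes one component's Grundy value g to g ⊕ X where X is the current total.
Pile A: need g' = 1⊕1 = 0. Options: 7−1→G=0, 7−3→G=0, 7−5→G=0. Hits: 3.
Pile B: need g' = 0⊕1 = 1. Options: 20−1→G=1, 20−3→G=1, 20−5→G=1. Hits: 3.
Pile C: need g' = 0⊕1 = 1. Options: 24−1→G=1, 24−3→G=1, 24−5→G=1. Hits: 3.

9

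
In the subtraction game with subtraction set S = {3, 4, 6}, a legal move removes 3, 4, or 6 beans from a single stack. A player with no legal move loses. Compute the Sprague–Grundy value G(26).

G(0) = 0
G(1) = mex{} = 0
G(2) = mex{} = 0
G(3) = mex{0} = 1
G(4) = mex{0,0} = 1
G(5) = mex{0,0} = 1
G(6) = mex{1,0,0} = 2
G(7) = mex{1,1,0} = 2
G(8) = mex{1,1,0} = 2
G(9) = mex{2,1,1} = 0
G(10) = mex{2,2,1} = 0
G(11) = mex{2,2,1} = 0
G(12) = mex{0,2,2} = 1
G(13) = mex{0,0,2} = 1
G(14) = mex{0,0,2} = 1
G(15) = mex{1,0,0} = 2
G(16) = mex{1,1,0} = 2
G(17) = mex{1,1,0} = 2
G(18) = mex{2,1,1} = 0
G(19) = mex{2,2,1} = 0
G(20) = mex{2,2,1} = 0
G(21) = mex{0,2,2} = 1
G(22) = mex{0,0,2} = 1
G(23) = mex{0,0,2} = 1
G(24) = mex{1,0,0} = 2
G(25) = mex{1,1,0} = 2
G(26) = mex{1,1,0} = 2

2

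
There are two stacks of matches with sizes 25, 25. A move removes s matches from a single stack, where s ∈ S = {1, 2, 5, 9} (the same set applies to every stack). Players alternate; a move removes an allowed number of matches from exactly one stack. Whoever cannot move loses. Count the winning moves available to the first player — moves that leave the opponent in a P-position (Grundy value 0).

0

All stacks use S = {1, 2, 5, 9}:
G(0) = 0
G(1) = mex{0} = 1
G(2) = mex{1,0} = 2
G(3) = mex{2,1} = 0
G(4) = mex{0,2} = 1
G(5) = mex{1,0,0} = 2
G(6) = mex{2,1,1} = 0
G(7) = mex{0,2,2} = 1
G(8) = mex{1,0,0} = 2
G(9) = mex{2,1,1,0} = 3
G(10) = mex{3,2,2,1} = 0
G(11) = mex{0,3,0,2} = 1
G(12) = mex{1,0,1,0} = 2
G(13) = mex{2,1,2,1} = 0
G(14) = mex{0,2,3,2} = 1
G(15) = mex{1,0,0,0} = 2
G(16) = mex{2,1,1,1} = 0
G(17) = mex{0,2,2,2} = 1
G(18) = mex{1,0,0,3} = 2
G(19) = mex{2,1,1,0} = 3
G(20) = mex{3,2,2,1} = 0
G(21) = mex{0,3,0,2} = 1
G(22) = mex{1,0,1,0} = 2
G(23) = mex{2,1,2,1} = 0
G(24) = mex{0,2,3,2} = 1
G(25) = mex{1,0,0,0} = 2
Stack A: G(25) = 2.
Stack B: G(25) = 2.
Combined Grundy value = 2 ⊕ 2 = 0.
A winning move leaves total XOR = 0, i.e. changes one component's Grundy value g to g ⊕ X where X is the current total.
Stack A: target g' = 2⊕0 = 2, but every legal move changes the Grundy value (mex property), so 0 moves.
Stack B: target g' = 2⊕0 = 2, but every legal move changes the Grundy value (mex property), so 0 moves.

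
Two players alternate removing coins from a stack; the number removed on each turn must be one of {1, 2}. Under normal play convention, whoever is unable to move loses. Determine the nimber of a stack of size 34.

1

n :  0  1  2  3  4  5  6  7  8  9 10 11 12 13 14 15 16 17 18 19 20 21 22 23 24 25 26 27 28 29 30 31 32 33 34
G :  0  1  2  0  1  2  0  1  2  0  1  2  0  1  2  0  1  2  0  1  2  0  1  2  0  1  2  0  1  2  0  1  2  0  1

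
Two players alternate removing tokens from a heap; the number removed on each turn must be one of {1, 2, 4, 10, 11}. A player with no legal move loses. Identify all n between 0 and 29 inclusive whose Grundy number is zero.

0, 3, 6, 9, 12, 15, 18, 21, 24, 27

G(0) = 0
G(1) = mex{0} = 1
G(2) = mex{1,0} = 2
G(3) = mex{2,1} = 0
G(4) = mex{0,2,0} = 1
G(5) = mex{1,0,1} = 2
G(6) = mex{2,1,2} = 0
G(7) = mex{0,2,0} = 1
G(8) = mex{1,0,1} = 2
G(9) = mex{2,1,2} = 0
G(10) = mex{0,2,0,0} = 1
G(11) = mex{1,0,1,1,0} = 2
G(12) = mex{2,1,2,2,1} = 0
G(13) = mex{0,2,0,0,2} = 1
G(14) = mex{1,0,1,1,0} = 2
G(15) = mex{2,1,2,2,1} = 0
G(16) = mex{0,2,0,0,2} = 1
G(17) = mex{1,0,1,1,0} = 2
G(18) = mex{2,1,2,2,1} = 0
G(19) = mex{0,2,0,0,2} = 1
G(20) = mex{1,0,1,1,0} = 2
G(21) = mex{2,1,2,2,1} = 0
G(22) = mex{0,2,0,0,2} = 1
G(23) = mex{1,0,1,1,0} = 2
G(24) = mex{2,1,2,2,1} = 0
G(25) = mex{0,2,0,0,2} = 1
G(26) = mex{1,0,1,1,0} = 2
G(27) = mex{2,1,2,2,1} = 0
G(28) = mex{0,2,0,0,2} = 1
G(29) = mex{1,0,1,1,0} = 2
P-positions are exactly the n with G(n) = 0.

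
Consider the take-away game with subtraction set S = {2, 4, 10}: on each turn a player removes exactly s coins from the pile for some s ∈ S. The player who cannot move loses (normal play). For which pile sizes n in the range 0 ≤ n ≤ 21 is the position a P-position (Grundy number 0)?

0, 1, 6, 7, 12, 13, 18, 19

G(0) = 0
G(1) = mex{} = 0
G(2) = mex{0} = 1
G(3) = mex{0} = 1
G(4) = mex{1,0} = 2
G(5) = mex{1,0} = 2
G(6) = mex{2,1} = 0
G(7) = mex{2,1} = 0
G(8) = mex{0,2} = 1
G(9) = mex{0,2} = 1
G(10) = mex{1,0,0} = 2
G(11) = mex{1,0,0} = 2
G(12) = mex{2,1,1} = 0
G(13) = mex{2,1,1} = 0
G(14) = mex{0,2,2} = 1
G(15) = mex{0,2,2} = 1
G(16) = mex{1,0,0} = 2
G(17) = mex{1,0,0} = 2
G(18) = mex{2,1,1} = 0
G(19) = mex{2,1,1} = 0
G(20) = mex{0,2,2} = 1
G(21) = mex{0,2,2} = 1
P-positions are exactly the n with G(n) = 0.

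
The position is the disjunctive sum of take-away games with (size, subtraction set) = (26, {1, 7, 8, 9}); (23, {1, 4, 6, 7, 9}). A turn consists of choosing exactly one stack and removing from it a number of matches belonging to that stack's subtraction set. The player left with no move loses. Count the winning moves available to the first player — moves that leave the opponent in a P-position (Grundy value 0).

Stack A, S = {1, 7, 8, 9}:
G(0) = 0
G(1) = mex{0} = 1
G(2) = mex{1} = 0
G(3) = mex{0} = 1
G(4) = mex{1} = 0
G(5) = mex{0} = 1
G(6) = mex{1} = 0
G(7) = mex{0,0} = 1
G(8) = mex{1,1,0} = 2
G(9) = mex{2,0,1,0} = 3
G(10) = mex{3,1,0,1} = 2
G(11) = mex{2,0,1,0} = 3
G(12) = mex{3,1,0,1} = 2
G(13) = mex{2,0,1,0} = 3
G(14) = mex{3,1,0,1} = 2
G(15) = mex{2,2,1,0} = 3
G(16) = mex{3,3,2,1} = 0
G(17) = mex{0,2,3,2} = 1
G(18) = mex{1,3,2,3} = 0
G(19) = mex{0,2,3,2} = 1
G(20) = mex{1,3,2,3} = 0
G(21) = mex{0,2,3,2} = 1
G(22) = mex{1,3,2,3} = 0
G(23) = mex{0,0,3,2} = 1
G(24) = mex{1,1,0,3} = 2
G(25) = mex{2,0,1,0} = 3
G(26) = mex{3,1,0,1} = 2
G_A(26) = 2.
Stack B, S = {1, 4, 6, 7, 9}:
n :  0  1  2  3  4  5  6  7  8  9 10 11 12 13 14 15 16 17 18 19 20 21 22 23
G :  0  1  0  1  2  0  1  2  3  2  0  1  2  0  1  0  1  2  0  1  2  3  2  0
G_B(23) = 0.
Combined Grundy value = 2 ⊕ 0 = 2.
A winning move leaves total XOR = 0, i.e. changes one component's Grundy value g to g ⊕ X where X is the current total.
Stack A: need g' = 2⊕2 = 0. Options: 26−1→G=3, 26−7→G=1, 26−8→G=0, 26−9→G=1. Hits: 1.
Stack B: need g' = 0⊕2 = 2. Options: 23−1→G=2, 23−4→G=1, 23−6→G=2, 23−7→G=1, 23−9→G=1. Hits: 2.

3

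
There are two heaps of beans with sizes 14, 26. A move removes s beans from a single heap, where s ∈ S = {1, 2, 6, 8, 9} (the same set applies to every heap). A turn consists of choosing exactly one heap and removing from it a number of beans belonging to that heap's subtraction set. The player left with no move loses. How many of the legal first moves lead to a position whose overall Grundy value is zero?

All heaps use S = {1, 2, 6, 8, 9}:
G(0) = 0
G(1) = mex{0} = 1
G(2) = mex{1,0} = 2
G(3) = mex{2,1} = 0
G(4) = mex{0,2} = 1
G(5) = mex{1,0} = 2
G(6) = mex{2,1,0} = 3
G(7) = mex{3,2,1} = 0
G(8) = mex{0,3,2,0} = 1
G(9) = mex{1,0,0,1,0} = 2
G(10) = mex{2,1,1,2,1} = 0
G(11) = mex{0,2,2,0,2} = 1
G(12) = mex{1,0,3,1,0} = 2
G(13) = mex{2,1,0,2,1} = 3
G(14) = mex{3,2,1,3,2} = 0
G(15) = mex{0,3,2,0,3} = 1
G(16) = mex{1,0,0,1,0} = 2
G(17) = mex{2,1,1,2,1} = 0
G(18) = mex{0,2,2,0,2} = 1
G(19) = mex{1,0,3,1,0} = 2
G(20) = mex{2,1,0,2,1} = 3
G(21) = mex{3,2,1,3,2} = 0
G(22) = mex{0,3,2,0,3} = 1
G(23) = mex{1,0,0,1,0} = 2
G(24) = mex{2,1,1,2,1} = 0
G(25) = mex{0,2,2,0,2} = 1
G(26) = mex{1,0,3,1,0} = 2
Heap A: G(14) = 0.
Heap B: G(26) = 2.
Combined Grundy value = 0 ⊕ 2 = 2.
A winning move leaves total XOR = 0, i.e. changes one component's Grundy value g to g ⊕ X where X is the current total.
Heap A: need g' = 0⊕2 = 2. Options: 14−1→G=3, 14−2→G=2, 14−6→G=1, 14−8→G=3, 14−9→G=2. Hits: 2.
Heap B: need g' = 2⊕2 = 0. Options: 26−1→G=1, 26−2→G=0, 26−6→G=3, 26−8→G=1, 26−9→G=0. Hits: 2.

4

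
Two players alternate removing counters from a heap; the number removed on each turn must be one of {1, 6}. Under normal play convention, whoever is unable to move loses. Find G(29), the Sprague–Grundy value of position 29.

G(0) = 0
G(1) = mex{0} = 1
G(2) = mex{1} = 0
G(3) = mex{0} = 1
G(4) = mex{1} = 0
G(5) = mex{0} = 1
G(6) = mex{1,0} = 2
G(7) = mex{2,1} = 0
G(8) = mex{0,0} = 1
G(9) = mex{1,1} = 0
G(10) = mex{0,0} = 1
G(11) = mex{1,1} = 0
G(12) = mex{0,2} = 1
G(13) = mex{1,0} = 2
G(14) = mex{2,1} = 0
G(15) = mex{0,0} = 1
G(16) = mex{1,1} = 0
G(17) = mex{0,0} = 1
G(18) = mex{1,1} = 0
G(19) = mex{0,2} = 1
G(20) = mex{1,0} = 2
G(21) = mex{2,1} = 0
G(22) = mex{0,0} = 1
G(23) = mex{1,1} = 0
G(24) = mex{0,0} = 1
G(25) = mex{1,1} = 0
G(26) = mex{0,2} = 1
G(27) = mex{1,0} = 2
G(28) = mex{2,1} = 0
G(29) = mex{0,0} = 1

1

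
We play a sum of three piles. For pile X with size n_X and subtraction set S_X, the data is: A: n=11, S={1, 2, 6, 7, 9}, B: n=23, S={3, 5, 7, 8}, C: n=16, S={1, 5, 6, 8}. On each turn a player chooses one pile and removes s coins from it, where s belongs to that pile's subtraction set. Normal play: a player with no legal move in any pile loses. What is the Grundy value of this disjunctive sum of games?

Pile A, S = {1, 2, 6, 7, 9}:
G(0) = 0
G(1) = mex{0} = 1
G(2) = mex{1,0} = 2
G(3) = mex{2,1} = 0
G(4) = mex{0,2} = 1
G(5) = mex{1,0} = 2
G(6) = mex{2,1,0} = 3
G(7) = mex{3,2,1,0} = 4
G(8) = mex{4,3,2,1} = 0
G(9) = mex{0,4,0,2,0} = 1
G(10) = mex{1,0,1,0,1} = 2
G(11) = mex{2,1,2,1,2} = 0
G_A(11) = 0.
Pile B, S = {3, 5, 7, 8}:
G(0) = 0
G(1) = mex{} = 0
G(2) = mex{} = 0
G(3) = mex{0} = 1
G(4) = mex{0} = 1
G(5) = mex{0,0} = 1
G(6) = mex{1,0} = 2
G(7) = mex{1,0,0} = 2
G(8) = mex{1,1,0,0} = 2
G(9) = mex{2,1,0,0} = 3
G(10) = mex{2,1,1,0} = 3
G(11) = mex{2,2,1,1} = 0
G(12) = mex{3,2,1,1} = 0
G(13) = mex{3,2,2,1} = 0
G(14) = mex{0,3,2,2} = 1
G(15) = mex{0,3,2,2} = 1
G(16) = mex{0,0,3,2} = 1
G(17) = mex{1,0,3,3} = 2
G(18) = mex{1,0,0,3} = 2
G(19) = mex{1,1,0,0} = 2
G(20) = mex{2,1,0,0} = 3
G(21) = mex{2,1,1,0} = 3
G(22) = mex{2,2,1,1} = 0
G(23) = mex{3,2,1,1} = 0
G_B(23) = 0.
Pile C, S = {1, 5, 6, 8}:
G(0) = 0
G(1) = mex{0} = 1
G(2) = mex{1} = 0
G(3) = mex{0} = 1
G(4) = mex{1} = 0
G(5) = mex{0,0} = 1
G(6) = mex{1,1,0} = 2
G(7) = mex{2,0,1} = 3
G(8) = mex{3,1,0,0} = 2
G(9) = mex{2,0,1,1} = 3
G(10) = mex{3,1,0,0} = 2
G(11) = mex{2,2,1,1} = 0
G(12) = mex{0,3,2,0} = 1
G(13) = mex{1,2,3,1} = 0
G(14) = mex{0,3,2,2} = 1
G(15) = mex{1,2,3,3} = 0
G(16) = mex{0,0,2,2} = 1
G_C(16) = 1.
Combined Grundy value = 0 ⊕ 0 ⊕ 1 = 1.

1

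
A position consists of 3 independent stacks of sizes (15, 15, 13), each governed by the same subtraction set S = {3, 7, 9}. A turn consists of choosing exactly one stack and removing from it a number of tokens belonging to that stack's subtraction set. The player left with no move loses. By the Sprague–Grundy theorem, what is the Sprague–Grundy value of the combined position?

All stacks use S = {3, 7, 9}:
G(0) = 0
G(1) = mex{} = 0
G(2) = mex{} = 0
G(3) = mex{0} = 1
G(4) = mex{0} = 1
G(5) = mex{0} = 1
G(6) = mex{1} = 0
G(7) = mex{1,0} = 2
G(8) = mex{1,0} = 2
G(9) = mex{0,0,0} = 1
G(10) = mex{2,1,0} = 3
G(11) = mex{2,1,0} = 3
G(12) = mex{1,1,1} = 0
G(13) = mex{3,0,1} = 2
G(14) = mex{3,2,1} = 0
G(15) = mex{0,2,0} = 1
Stack A: G(15) = 1.
Stack B: G(15) = 1.
Stack C: G(13) = 2.
Combined Grundy value = 1 ⊕ 1 ⊕ 2 = 2.

2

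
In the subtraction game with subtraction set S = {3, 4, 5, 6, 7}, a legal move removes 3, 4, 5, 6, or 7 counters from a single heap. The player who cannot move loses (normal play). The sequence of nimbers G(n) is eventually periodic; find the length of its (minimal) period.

n :  0  1  2  3  4  5  6  7  8  9 10 11 12 13 14 15 16 17 18 19 20 21
G :  0  0  0  1  1  1  2  2  2  3  0  0  0  1  1  1  2  2  2  3  0  0
G(n+10) = G(n) holds for n = 0,…,6 (a full window of length max(S) = 7), so the sequence is purely periodic with period 10.

10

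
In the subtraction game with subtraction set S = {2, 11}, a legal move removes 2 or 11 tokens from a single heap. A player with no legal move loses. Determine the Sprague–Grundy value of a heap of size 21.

G(0) = 0
G(1) = mex{} = 0
G(2) = mex{0} = 1
G(3) = mex{0} = 1
G(4) = mex{1} = 0
G(5) = mex{1} = 0
G(6) = mex{0} = 1
G(7) = mex{0} = 1
G(8) = mex{1} = 0
G(9) = mex{1} = 0
G(10) = mex{0} = 1
G(11) = mex{0,0} = 1
G(12) = mex{1,0} = 2
G(13) = mex{1,1} = 0
G(14) = mex{2,1} = 0
G(15) = mex{0,0} = 1
G(16) = mex{0,0} = 1
G(17) = mex{1,1} = 0
G(18) = mex{1,1} = 0
G(19) = mex{0,0} = 1
G(20) = mex{0,0} = 1
G(21) = mex{1,1} = 0

0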